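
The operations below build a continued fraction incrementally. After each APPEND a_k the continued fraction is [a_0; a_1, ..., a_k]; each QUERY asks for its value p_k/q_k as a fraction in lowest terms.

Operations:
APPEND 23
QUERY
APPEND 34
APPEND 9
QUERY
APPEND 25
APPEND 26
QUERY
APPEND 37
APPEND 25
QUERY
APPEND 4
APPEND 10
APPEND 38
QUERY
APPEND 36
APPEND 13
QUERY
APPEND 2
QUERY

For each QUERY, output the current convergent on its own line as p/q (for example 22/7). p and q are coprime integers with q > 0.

23/1
7070/307
4622928/200741
4285269653/186078891
6758828254075/293488010748
3172196759249194/137746023656095
6587888743959551/286065319284909

APPEND 23: p_0 = 23·1 + 0 = 23, q_0 = 23·0 + 1 = 1 → 23/1
APPEND 34: p_1 = 34·23 + 1 = 783, q_1 = 34·1 + 0 = 34 → 783/34
APPEND 9: p_2 = 9·783 + 23 = 7070, q_2 = 9·34 + 1 = 307 → 7070/307
APPEND 25: p_3 = 25·7070 + 783 = 177533, q_3 = 25·307 + 34 = 7709 → 177533/7709
APPEND 26: p_4 = 26·177533 + 7070 = 4622928, q_4 = 26·7709 + 307 = 200741 → 4622928/200741
APPEND 37: p_5 = 37·4622928 + 177533 = 171225869, q_5 = 37·200741 + 7709 = 7435126 → 171225869/7435126
APPEND 25: p_6 = 25·171225869 + 4622928 = 4285269653, q_6 = 25·7435126 + 200741 = 186078891 → 4285269653/186078891
APPEND 4: p_7 = 4·4285269653 + 171225869 = 17312304481, q_7 = 4·186078891 + 7435126 = 751750690 → 17312304481/751750690
APPEND 10: p_8 = 10·17312304481 + 4285269653 = 177408314463, q_8 = 10·751750690 + 186078891 = 7703585791 → 177408314463/7703585791
APPEND 38: p_9 = 38·177408314463 + 17312304481 = 6758828254075, q_9 = 38·7703585791 + 751750690 = 293488010748 → 6758828254075/293488010748
APPEND 36: p_10 = 36·6758828254075 + 177408314463 = 243495225461163, q_10 = 36·293488010748 + 7703585791 = 10573271972719 → 243495225461163/10573271972719
APPEND 13: p_11 = 13·243495225461163 + 6758828254075 = 3172196759249194, q_11 = 13·10573271972719 + 293488010748 = 137746023656095 → 3172196759249194/137746023656095
APPEND 2: p_12 = 2·3172196759249194 + 243495225461163 = 6587888743959551, q_12 = 2·137746023656095 + 10573271972719 = 286065319284909 → 6587888743959551/286065319284909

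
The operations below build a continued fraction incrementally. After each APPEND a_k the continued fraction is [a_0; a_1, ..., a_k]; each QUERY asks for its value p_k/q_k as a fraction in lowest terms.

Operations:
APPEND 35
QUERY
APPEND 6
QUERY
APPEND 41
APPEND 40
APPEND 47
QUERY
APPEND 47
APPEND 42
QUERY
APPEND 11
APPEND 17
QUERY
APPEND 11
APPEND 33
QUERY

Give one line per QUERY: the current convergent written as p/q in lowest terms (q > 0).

35/1
211/6
16348283/464889
32302460267/918570987
6085930718380/173062959929
2227029942226657/63329080051514

APPEND 35: p_0 = 35·1 + 0 = 35, q_0 = 35·0 + 1 = 1 → 35/1
APPEND 6: p_1 = 6·35 + 1 = 211, q_1 = 6·1 + 0 = 6 → 211/6
APPEND 41: p_2 = 41·211 + 35 = 8686, q_2 = 41·6 + 1 = 247 → 8686/247
APPEND 40: p_3 = 40·8686 + 211 = 347651, q_3 = 40·247 + 6 = 9886 → 347651/9886
APPEND 47: p_4 = 47·347651 + 8686 = 16348283, q_4 = 47·9886 + 247 = 464889 → 16348283/464889
APPEND 47: p_5 = 47·16348283 + 347651 = 768716952, q_5 = 47·464889 + 9886 = 21859669 → 768716952/21859669
APPEND 42: p_6 = 42·768716952 + 16348283 = 32302460267, q_6 = 42·21859669 + 464889 = 918570987 → 32302460267/918570987
APPEND 11: p_7 = 11·32302460267 + 768716952 = 356095779889, q_7 = 11·918570987 + 21859669 = 10126140526 → 356095779889/10126140526
APPEND 17: p_8 = 17·356095779889 + 32302460267 = 6085930718380, q_8 = 17·10126140526 + 918570987 = 173062959929 → 6085930718380/173062959929
APPEND 11: p_9 = 11·6085930718380 + 356095779889 = 67301333682069, q_9 = 11·173062959929 + 10126140526 = 1913818699745 → 67301333682069/1913818699745
APPEND 33: p_10 = 33·67301333682069 + 6085930718380 = 2227029942226657, q_10 = 33·1913818699745 + 173062959929 = 63329080051514 → 2227029942226657/63329080051514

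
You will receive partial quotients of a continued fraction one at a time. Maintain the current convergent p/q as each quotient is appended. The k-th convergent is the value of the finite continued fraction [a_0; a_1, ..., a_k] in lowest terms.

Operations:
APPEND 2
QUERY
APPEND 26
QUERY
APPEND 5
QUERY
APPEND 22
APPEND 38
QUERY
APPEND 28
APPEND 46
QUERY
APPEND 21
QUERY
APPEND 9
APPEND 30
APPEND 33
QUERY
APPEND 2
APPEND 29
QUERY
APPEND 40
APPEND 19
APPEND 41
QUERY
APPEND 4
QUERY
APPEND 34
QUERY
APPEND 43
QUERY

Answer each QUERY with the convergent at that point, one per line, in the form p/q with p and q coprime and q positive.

2/1
53/26
267/131
225493/110635
290933119/142742283
6115915230/3000688631
55037987859889/27003622227165
3295559373339551/1616920309139974
103043729233558641631/50556970654248548114
414684960717564037717/203459400641803207269
14202332393630735924009/6968176592475557595260
611114977886839208770104/299835052877090779803449

APPEND 2: p_0 = 2·1 + 0 = 2, q_0 = 2·0 + 1 = 1 → 2/1
APPEND 26: p_1 = 26·2 + 1 = 53, q_1 = 26·1 + 0 = 26 → 53/26
APPEND 5: p_2 = 5·53 + 2 = 267, q_2 = 5·26 + 1 = 131 → 267/131
APPEND 22: p_3 = 22·267 + 53 = 5927, q_3 = 22·131 + 26 = 2908 → 5927/2908
APPEND 38: p_4 = 38·5927 + 267 = 225493, q_4 = 38·2908 + 131 = 110635 → 225493/110635
APPEND 28: p_5 = 28·225493 + 5927 = 6319731, q_5 = 28·110635 + 2908 = 3100688 → 6319731/3100688
APPEND 46: p_6 = 46·6319731 + 225493 = 290933119, q_6 = 46·3100688 + 110635 = 142742283 → 290933119/142742283
APPEND 21: p_7 = 21·290933119 + 6319731 = 6115915230, q_7 = 21·142742283 + 3100688 = 3000688631 → 6115915230/3000688631
APPEND 9: p_8 = 9·6115915230 + 290933119 = 55334170189, q_8 = 9·3000688631 + 142742283 = 27148939962 → 55334170189/27148939962
APPEND 30: p_9 = 30·55334170189 + 6115915230 = 1666141020900, q_9 = 30·27148939962 + 3000688631 = 817468887491 → 1666141020900/817468887491
APPEND 33: p_10 = 33·1666141020900 + 55334170189 = 55037987859889, q_10 = 33·817468887491 + 27148939962 = 27003622227165 → 55037987859889/27003622227165
APPEND 2: p_11 = 2·55037987859889 + 1666141020900 = 111742116740678, q_11 = 2·27003622227165 + 817468887491 = 54824713341821 → 111742116740678/54824713341821
APPEND 29: p_12 = 29·111742116740678 + 55037987859889 = 3295559373339551, q_12 = 29·54824713341821 + 27003622227165 = 1616920309139974 → 3295559373339551/1616920309139974
APPEND 40: p_13 = 40·3295559373339551 + 111742116740678 = 131934117050322718, q_13 = 40·1616920309139974 + 54824713341821 = 64731637078940781 → 131934117050322718/64731637078940781
APPEND 19: p_14 = 19·131934117050322718 + 3295559373339551 = 2510043783329471193, q_14 = 19·64731637078940781 + 1616920309139974 = 1231518024809014813 → 2510043783329471193/1231518024809014813
APPEND 41: p_15 = 41·2510043783329471193 + 131934117050322718 = 103043729233558641631, q_15 = 41·1231518024809014813 + 64731637078940781 = 50556970654248548114 → 103043729233558641631/50556970654248548114
APPEND 4: p_16 = 4·103043729233558641631 + 2510043783329471193 = 414684960717564037717, q_16 = 4·50556970654248548114 + 1231518024809014813 = 203459400641803207269 → 414684960717564037717/203459400641803207269
APPEND 34: p_17 = 34·414684960717564037717 + 103043729233558641631 = 14202332393630735924009, q_17 = 34·203459400641803207269 + 50556970654248548114 = 6968176592475557595260 → 14202332393630735924009/6968176592475557595260
APPEND 43: p_18 = 43·14202332393630735924009 + 414684960717564037717 = 611114977886839208770104, q_18 = 43·6968176592475557595260 + 203459400641803207269 = 299835052877090779803449 → 611114977886839208770104/299835052877090779803449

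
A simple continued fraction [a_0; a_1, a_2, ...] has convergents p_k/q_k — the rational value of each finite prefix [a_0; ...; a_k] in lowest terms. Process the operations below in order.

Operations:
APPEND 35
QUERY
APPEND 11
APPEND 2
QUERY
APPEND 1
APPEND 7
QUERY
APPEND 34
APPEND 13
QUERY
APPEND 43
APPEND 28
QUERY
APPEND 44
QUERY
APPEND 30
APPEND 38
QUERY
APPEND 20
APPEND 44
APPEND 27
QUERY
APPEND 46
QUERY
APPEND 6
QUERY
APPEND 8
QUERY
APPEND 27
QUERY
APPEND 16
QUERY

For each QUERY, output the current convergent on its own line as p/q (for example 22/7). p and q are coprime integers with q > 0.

35/1
807/23
9158/261
4072503/116065
4916117935/140107749
216484619334/6169740659
247195763141624/7044998186381
5892717384748511063/167940513060592558
271283065141765989662/7731478394411870165
1633591108235344449035/46556810879531813548
13340011931024521581942/380185965430666378549
361813913245897427161469/10311577877507524034371
5802362623865383356165446/165365432005551050928485

APPEND 35: p_0 = 35·1 + 0 = 35, q_0 = 35·0 + 1 = 1 → 35/1
APPEND 11: p_1 = 11·35 + 1 = 386, q_1 = 11·1 + 0 = 11 → 386/11
APPEND 2: p_2 = 2·386 + 35 = 807, q_2 = 2·11 + 1 = 23 → 807/23
APPEND 1: p_3 = 1·807 + 386 = 1193, q_3 = 1·23 + 11 = 34 → 1193/34
APPEND 7: p_4 = 7·1193 + 807 = 9158, q_4 = 7·34 + 23 = 261 → 9158/261
APPEND 34: p_5 = 34·9158 + 1193 = 312565, q_5 = 34·261 + 34 = 8908 → 312565/8908
APPEND 13: p_6 = 13·312565 + 9158 = 4072503, q_6 = 13·8908 + 261 = 116065 → 4072503/116065
APPEND 43: p_7 = 43·4072503 + 312565 = 175430194, q_7 = 43·116065 + 8908 = 4999703 → 175430194/4999703
APPEND 28: p_8 = 28·175430194 + 4072503 = 4916117935, q_8 = 28·4999703 + 116065 = 140107749 → 4916117935/140107749
APPEND 44: p_9 = 44·4916117935 + 175430194 = 216484619334, q_9 = 44·140107749 + 4999703 = 6169740659 → 216484619334/6169740659
APPEND 30: p_10 = 30·216484619334 + 4916117935 = 6499454697955, q_10 = 30·6169740659 + 140107749 = 185232327519 → 6499454697955/185232327519
APPEND 38: p_11 = 38·6499454697955 + 216484619334 = 247195763141624, q_11 = 38·185232327519 + 6169740659 = 7044998186381 → 247195763141624/7044998186381
APPEND 20: p_12 = 20·247195763141624 + 6499454697955 = 4950414717530435, q_12 = 20·7044998186381 + 185232327519 = 141085196055139 → 4950414717530435/141085196055139
APPEND 44: p_13 = 44·4950414717530435 + 247195763141624 = 218065443334480764, q_13 = 44·141085196055139 + 7044998186381 = 6214793624612497 → 218065443334480764/6214793624612497
APPEND 27: p_14 = 27·218065443334480764 + 4950414717530435 = 5892717384748511063, q_14 = 27·6214793624612497 + 141085196055139 = 167940513060592558 → 5892717384748511063/167940513060592558
APPEND 46: p_15 = 46·5892717384748511063 + 218065443334480764 = 271283065141765989662, q_15 = 46·167940513060592558 + 6214793624612497 = 7731478394411870165 → 271283065141765989662/7731478394411870165
APPEND 6: p_16 = 6·271283065141765989662 + 5892717384748511063 = 1633591108235344449035, q_16 = 6·7731478394411870165 + 167940513060592558 = 46556810879531813548 → 1633591108235344449035/46556810879531813548
APPEND 8: p_17 = 8·1633591108235344449035 + 271283065141765989662 = 13340011931024521581942, q_17 = 8·46556810879531813548 + 7731478394411870165 = 380185965430666378549 → 13340011931024521581942/380185965430666378549
APPEND 27: p_18 = 27·13340011931024521581942 + 1633591108235344449035 = 361813913245897427161469, q_18 = 27·380185965430666378549 + 46556810879531813548 = 10311577877507524034371 → 361813913245897427161469/10311577877507524034371
APPEND 16: p_19 = 16·361813913245897427161469 + 13340011931024521581942 = 5802362623865383356165446, q_19 = 16·10311577877507524034371 + 380185965430666378549 = 165365432005551050928485 → 5802362623865383356165446/165365432005551050928485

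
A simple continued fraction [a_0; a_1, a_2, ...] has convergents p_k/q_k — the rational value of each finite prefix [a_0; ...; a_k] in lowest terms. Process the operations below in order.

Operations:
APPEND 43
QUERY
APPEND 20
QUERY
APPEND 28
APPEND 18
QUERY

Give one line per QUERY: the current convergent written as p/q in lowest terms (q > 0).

APPEND 43: p_0 = 43·1 + 0 = 43, q_0 = 43·0 + 1 = 1 → 43/1
APPEND 20: p_1 = 20·43 + 1 = 861, q_1 = 20·1 + 0 = 20 → 861/20
APPEND 28: p_2 = 28·861 + 43 = 24151, q_2 = 28·20 + 1 = 561 → 24151/561
APPEND 18: p_3 = 18·24151 + 861 = 435579, q_3 = 18·561 + 20 = 10118 → 435579/10118

43/1
861/20
435579/10118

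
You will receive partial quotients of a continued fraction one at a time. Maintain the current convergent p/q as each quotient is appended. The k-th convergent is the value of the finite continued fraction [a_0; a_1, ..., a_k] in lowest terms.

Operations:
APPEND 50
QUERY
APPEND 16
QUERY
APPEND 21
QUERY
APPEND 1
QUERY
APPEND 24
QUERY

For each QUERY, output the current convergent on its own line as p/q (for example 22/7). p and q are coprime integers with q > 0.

50/1
801/16
16871/337
17672/353
440999/8809

APPEND 50: p_0 = 50·1 + 0 = 50, q_0 = 50·0 + 1 = 1 → 50/1
APPEND 16: p_1 = 16·50 + 1 = 801, q_1 = 16·1 + 0 = 16 → 801/16
APPEND 21: p_2 = 21·801 + 50 = 16871, q_2 = 21·16 + 1 = 337 → 16871/337
APPEND 1: p_3 = 1·16871 + 801 = 17672, q_3 = 1·337 + 16 = 353 → 17672/353
APPEND 24: p_4 = 24·17672 + 16871 = 440999, q_4 = 24·353 + 337 = 8809 → 440999/8809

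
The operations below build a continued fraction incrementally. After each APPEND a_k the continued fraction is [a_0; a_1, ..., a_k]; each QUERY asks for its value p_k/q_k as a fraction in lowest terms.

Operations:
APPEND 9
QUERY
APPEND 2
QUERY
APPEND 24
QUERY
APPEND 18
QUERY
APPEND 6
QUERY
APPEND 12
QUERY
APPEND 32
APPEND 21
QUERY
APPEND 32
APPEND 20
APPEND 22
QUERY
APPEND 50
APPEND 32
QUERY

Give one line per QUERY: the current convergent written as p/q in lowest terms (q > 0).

APPEND 9: p_0 = 9·1 + 0 = 9, q_0 = 9·0 + 1 = 1 → 9/1
APPEND 2: p_1 = 2·9 + 1 = 19, q_1 = 2·1 + 0 = 2 → 19/2
APPEND 24: p_2 = 24·19 + 9 = 465, q_2 = 24·2 + 1 = 49 → 465/49
APPEND 18: p_3 = 18·465 + 19 = 8389, q_3 = 18·49 + 2 = 884 → 8389/884
APPEND 6: p_4 = 6·8389 + 465 = 50799, q_4 = 6·884 + 49 = 5353 → 50799/5353
APPEND 12: p_5 = 12·50799 + 8389 = 617977, q_5 = 12·5353 + 884 = 65120 → 617977/65120
APPEND 32: p_6 = 32·617977 + 50799 = 19826063, q_6 = 32·65120 + 5353 = 2089193 → 19826063/2089193
APPEND 21: p_7 = 21·19826063 + 617977 = 416965300, q_7 = 21·2089193 + 65120 = 43938173 → 416965300/43938173
APPEND 32: p_8 = 32·416965300 + 19826063 = 13362715663, q_8 = 32·43938173 + 2089193 = 1408110729 → 13362715663/1408110729
APPEND 20: p_9 = 20·13362715663 + 416965300 = 267671278560, q_9 = 20·1408110729 + 43938173 = 28206152753 → 267671278560/28206152753
APPEND 22: p_10 = 22·267671278560 + 13362715663 = 5902130843983, q_10 = 22·28206152753 + 1408110729 = 621943471295 → 5902130843983/621943471295
APPEND 50: p_11 = 50·5902130843983 + 267671278560 = 295374213477710, q_11 = 50·621943471295 + 28206152753 = 31125379717503 → 295374213477710/31125379717503
APPEND 32: p_12 = 32·295374213477710 + 5902130843983 = 9457876962130703, q_12 = 32·31125379717503 + 621943471295 = 996634094431391 → 9457876962130703/996634094431391

9/1
19/2
465/49
8389/884
50799/5353
617977/65120
416965300/43938173
5902130843983/621943471295
9457876962130703/996634094431391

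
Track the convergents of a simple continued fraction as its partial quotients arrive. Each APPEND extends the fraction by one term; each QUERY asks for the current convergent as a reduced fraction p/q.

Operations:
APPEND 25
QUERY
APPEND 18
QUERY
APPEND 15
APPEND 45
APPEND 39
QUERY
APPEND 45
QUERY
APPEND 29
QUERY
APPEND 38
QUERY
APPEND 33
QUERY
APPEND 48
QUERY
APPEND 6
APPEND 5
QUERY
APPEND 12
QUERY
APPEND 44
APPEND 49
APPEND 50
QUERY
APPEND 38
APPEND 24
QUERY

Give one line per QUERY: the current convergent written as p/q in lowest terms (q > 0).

25/1
451/18
11940829/476578
537643306/21458223
15603596703/622765045
593474318020/23686529933
19600256091363/782278252834
941405766703444/37573042665965
29281580048263579/1168675713909085
357046995435474975/14250329101157644
38594997678213430984779/1540389432215094009071
35255750924206702915577931/1407114637011929116280375

APPEND 25: p_0 = 25·1 + 0 = 25, q_0 = 25·0 + 1 = 1 → 25/1
APPEND 18: p_1 = 18·25 + 1 = 451, q_1 = 18·1 + 0 = 18 → 451/18
APPEND 15: p_2 = 15·451 + 25 = 6790, q_2 = 15·18 + 1 = 271 → 6790/271
APPEND 45: p_3 = 45·6790 + 451 = 306001, q_3 = 45·271 + 18 = 12213 → 306001/12213
APPEND 39: p_4 = 39·306001 + 6790 = 11940829, q_4 = 39·12213 + 271 = 476578 → 11940829/476578
APPEND 45: p_5 = 45·11940829 + 306001 = 537643306, q_5 = 45·476578 + 12213 = 21458223 → 537643306/21458223
APPEND 29: p_6 = 29·537643306 + 11940829 = 15603596703, q_6 = 29·21458223 + 476578 = 622765045 → 15603596703/622765045
APPEND 38: p_7 = 38·15603596703 + 537643306 = 593474318020, q_7 = 38·622765045 + 21458223 = 23686529933 → 593474318020/23686529933
APPEND 33: p_8 = 33·593474318020 + 15603596703 = 19600256091363, q_8 = 33·23686529933 + 622765045 = 782278252834 → 19600256091363/782278252834
APPEND 48: p_9 = 48·19600256091363 + 593474318020 = 941405766703444, q_9 = 48·782278252834 + 23686529933 = 37573042665965 → 941405766703444/37573042665965
APPEND 6: p_10 = 6·941405766703444 + 19600256091363 = 5668034856312027, q_10 = 6·37573042665965 + 782278252834 = 226220534248624 → 5668034856312027/226220534248624
APPEND 5: p_11 = 5·5668034856312027 + 941405766703444 = 29281580048263579, q_11 = 5·226220534248624 + 37573042665965 = 1168675713909085 → 29281580048263579/1168675713909085
APPEND 12: p_12 = 12·29281580048263579 + 5668034856312027 = 357046995435474975, q_12 = 12·1168675713909085 + 226220534248624 = 14250329101157644 → 357046995435474975/14250329101157644
APPEND 44: p_13 = 44·357046995435474975 + 29281580048263579 = 15739349379209162479, q_13 = 44·14250329101157644 + 1168675713909085 = 628183156164845421 → 15739349379209162479/628183156164845421
APPEND 49: p_14 = 49·15739349379209162479 + 357046995435474975 = 771585166576684436446, q_14 = 49·628183156164845421 + 14250329101157644 = 30795224981178583273 → 771585166576684436446/30795224981178583273
APPEND 50: p_15 = 50·771585166576684436446 + 15739349379209162479 = 38594997678213430984779, q_15 = 50·30795224981178583273 + 628183156164845421 = 1540389432215094009071 → 38594997678213430984779/1540389432215094009071
APPEND 38: p_16 = 38·38594997678213430984779 + 771585166576684436446 = 1467381496938687061858048, q_16 = 38·1540389432215094009071 + 30795224981178583273 = 58565593649154750927971 → 1467381496938687061858048/58565593649154750927971
APPEND 24: p_17 = 24·1467381496938687061858048 + 38594997678213430984779 = 35255750924206702915577931, q_17 = 24·58565593649154750927971 + 1540389432215094009071 = 1407114637011929116280375 → 35255750924206702915577931/1407114637011929116280375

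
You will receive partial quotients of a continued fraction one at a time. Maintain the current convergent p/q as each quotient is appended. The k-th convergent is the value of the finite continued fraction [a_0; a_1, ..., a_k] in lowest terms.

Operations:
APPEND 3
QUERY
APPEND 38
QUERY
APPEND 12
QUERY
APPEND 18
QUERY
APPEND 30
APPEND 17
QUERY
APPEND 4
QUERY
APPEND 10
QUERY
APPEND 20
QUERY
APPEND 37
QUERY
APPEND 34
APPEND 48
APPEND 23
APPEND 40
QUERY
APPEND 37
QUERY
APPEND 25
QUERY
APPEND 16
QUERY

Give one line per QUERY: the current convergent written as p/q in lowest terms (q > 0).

3/1
115/38
1383/457
25009/8264
12803110/4230673
51964093/17171069
532444040/175941363
10700844893/3535998329
396463705081/131007879536
597291318819624057/197369565337217800
22114694880824806907/7307602803970608993
553464663339439796732/182887439664602442625
8877549308311861554619/2933506637437609690993

APPEND 3: p_0 = 3·1 + 0 = 3, q_0 = 3·0 + 1 = 1 → 3/1
APPEND 38: p_1 = 38·3 + 1 = 115, q_1 = 38·1 + 0 = 38 → 115/38
APPEND 12: p_2 = 12·115 + 3 = 1383, q_2 = 12·38 + 1 = 457 → 1383/457
APPEND 18: p_3 = 18·1383 + 115 = 25009, q_3 = 18·457 + 38 = 8264 → 25009/8264
APPEND 30: p_4 = 30·25009 + 1383 = 751653, q_4 = 30·8264 + 457 = 248377 → 751653/248377
APPEND 17: p_5 = 17·751653 + 25009 = 12803110, q_5 = 17·248377 + 8264 = 4230673 → 12803110/4230673
APPEND 4: p_6 = 4·12803110 + 751653 = 51964093, q_6 = 4·4230673 + 248377 = 17171069 → 51964093/17171069
APPEND 10: p_7 = 10·51964093 + 12803110 = 532444040, q_7 = 10·17171069 + 4230673 = 175941363 → 532444040/175941363
APPEND 20: p_8 = 20·532444040 + 51964093 = 10700844893, q_8 = 20·175941363 + 17171069 = 3535998329 → 10700844893/3535998329
APPEND 37: p_9 = 37·10700844893 + 532444040 = 396463705081, q_9 = 37·3535998329 + 175941363 = 131007879536 → 396463705081/131007879536
APPEND 34: p_10 = 34·396463705081 + 10700844893 = 13490466817647, q_10 = 34·131007879536 + 3535998329 = 4457803902553 → 13490466817647/4457803902553
APPEND 48: p_11 = 48·13490466817647 + 396463705081 = 647938870952137, q_11 = 48·4457803902553 + 131007879536 = 214105595202080 → 647938870952137/214105595202080
APPEND 23: p_12 = 23·647938870952137 + 13490466817647 = 14916084498716798, q_12 = 23·214105595202080 + 4457803902553 = 4928886493550393 → 14916084498716798/4928886493550393
APPEND 40: p_13 = 40·14916084498716798 + 647938870952137 = 597291318819624057, q_13 = 40·4928886493550393 + 214105595202080 = 197369565337217800 → 597291318819624057/197369565337217800
APPEND 37: p_14 = 37·597291318819624057 + 14916084498716798 = 22114694880824806907, q_14 = 37·197369565337217800 + 4928886493550393 = 7307602803970608993 → 22114694880824806907/7307602803970608993
APPEND 25: p_15 = 25·22114694880824806907 + 597291318819624057 = 553464663339439796732, q_15 = 25·7307602803970608993 + 197369565337217800 = 182887439664602442625 → 553464663339439796732/182887439664602442625
APPEND 16: p_16 = 16·553464663339439796732 + 22114694880824806907 = 8877549308311861554619, q_16 = 16·182887439664602442625 + 7307602803970608993 = 2933506637437609690993 → 8877549308311861554619/2933506637437609690993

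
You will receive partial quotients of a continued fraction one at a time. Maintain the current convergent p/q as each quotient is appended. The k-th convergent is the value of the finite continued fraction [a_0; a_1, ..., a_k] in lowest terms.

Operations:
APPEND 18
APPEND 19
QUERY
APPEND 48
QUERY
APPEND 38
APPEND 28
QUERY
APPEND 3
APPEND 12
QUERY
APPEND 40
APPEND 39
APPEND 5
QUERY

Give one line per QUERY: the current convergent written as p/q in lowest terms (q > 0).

343/19
16482/913
17562934/972877
657348466/36413005
5167348546126/286238879649

APPEND 18: p_0 = 18·1 + 0 = 18, q_0 = 18·0 + 1 = 1 → 18/1
APPEND 19: p_1 = 19·18 + 1 = 343, q_1 = 19·1 + 0 = 19 → 343/19
APPEND 48: p_2 = 48·343 + 18 = 16482, q_2 = 48·19 + 1 = 913 → 16482/913
APPEND 38: p_3 = 38·16482 + 343 = 626659, q_3 = 38·913 + 19 = 34713 → 626659/34713
APPEND 28: p_4 = 28·626659 + 16482 = 17562934, q_4 = 28·34713 + 913 = 972877 → 17562934/972877
APPEND 3: p_5 = 3·17562934 + 626659 = 53315461, q_5 = 3·972877 + 34713 = 2953344 → 53315461/2953344
APPEND 12: p_6 = 12·53315461 + 17562934 = 657348466, q_6 = 12·2953344 + 972877 = 36413005 → 657348466/36413005
APPEND 40: p_7 = 40·657348466 + 53315461 = 26347254101, q_7 = 40·36413005 + 2953344 = 1459473544 → 26347254101/1459473544
APPEND 39: p_8 = 39·26347254101 + 657348466 = 1028200258405, q_8 = 39·1459473544 + 36413005 = 56955881221 → 1028200258405/56955881221
APPEND 5: p_9 = 5·1028200258405 + 26347254101 = 5167348546126, q_9 = 5·56955881221 + 1459473544 = 286238879649 → 5167348546126/286238879649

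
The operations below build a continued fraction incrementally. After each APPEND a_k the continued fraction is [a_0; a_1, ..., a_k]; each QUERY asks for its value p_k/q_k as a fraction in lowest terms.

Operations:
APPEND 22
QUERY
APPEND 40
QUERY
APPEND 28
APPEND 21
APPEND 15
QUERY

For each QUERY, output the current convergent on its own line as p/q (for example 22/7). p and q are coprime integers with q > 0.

22/1
881/40
7815255/354836

APPEND 22: p_0 = 22·1 + 0 = 22, q_0 = 22·0 + 1 = 1 → 22/1
APPEND 40: p_1 = 40·22 + 1 = 881, q_1 = 40·1 + 0 = 40 → 881/40
APPEND 28: p_2 = 28·881 + 22 = 24690, q_2 = 28·40 + 1 = 1121 → 24690/1121
APPEND 21: p_3 = 21·24690 + 881 = 519371, q_3 = 21·1121 + 40 = 23581 → 519371/23581
APPEND 15: p_4 = 15·519371 + 24690 = 7815255, q_4 = 15·23581 + 1121 = 354836 → 7815255/354836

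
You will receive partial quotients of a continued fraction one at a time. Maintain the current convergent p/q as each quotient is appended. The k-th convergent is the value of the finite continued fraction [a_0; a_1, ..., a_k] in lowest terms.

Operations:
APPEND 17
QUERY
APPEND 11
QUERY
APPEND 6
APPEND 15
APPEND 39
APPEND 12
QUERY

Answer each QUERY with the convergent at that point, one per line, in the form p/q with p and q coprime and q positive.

APPEND 17: p_0 = 17·1 + 0 = 17, q_0 = 17·0 + 1 = 1 → 17/1
APPEND 11: p_1 = 11·17 + 1 = 188, q_1 = 11·1 + 0 = 11 → 188/11
APPEND 6: p_2 = 6·188 + 17 = 1145, q_2 = 6·11 + 1 = 67 → 1145/67
APPEND 15: p_3 = 15·1145 + 188 = 17363, q_3 = 15·67 + 11 = 1016 → 17363/1016
APPEND 39: p_4 = 39·17363 + 1145 = 678302, q_4 = 39·1016 + 67 = 39691 → 678302/39691
APPEND 12: p_5 = 12·678302 + 17363 = 8156987, q_5 = 12·39691 + 1016 = 477308 → 8156987/477308

17/1
188/11
8156987/477308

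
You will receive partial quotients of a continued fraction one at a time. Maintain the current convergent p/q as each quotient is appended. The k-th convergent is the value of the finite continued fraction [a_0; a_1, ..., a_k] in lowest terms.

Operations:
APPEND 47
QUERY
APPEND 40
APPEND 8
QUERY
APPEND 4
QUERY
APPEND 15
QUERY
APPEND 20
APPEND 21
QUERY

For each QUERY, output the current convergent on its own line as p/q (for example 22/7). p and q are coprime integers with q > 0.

47/1
15095/321
62261/1324
949010/20181
400840691/8524005

APPEND 47: p_0 = 47·1 + 0 = 47, q_0 = 47·0 + 1 = 1 → 47/1
APPEND 40: p_1 = 40·47 + 1 = 1881, q_1 = 40·1 + 0 = 40 → 1881/40
APPEND 8: p_2 = 8·1881 + 47 = 15095, q_2 = 8·40 + 1 = 321 → 15095/321
APPEND 4: p_3 = 4·15095 + 1881 = 62261, q_3 = 4·321 + 40 = 1324 → 62261/1324
APPEND 15: p_4 = 15·62261 + 15095 = 949010, q_4 = 15·1324 + 321 = 20181 → 949010/20181
APPEND 20: p_5 = 20·949010 + 62261 = 19042461, q_5 = 20·20181 + 1324 = 404944 → 19042461/404944
APPEND 21: p_6 = 21·19042461 + 949010 = 400840691, q_6 = 21·404944 + 20181 = 8524005 → 400840691/8524005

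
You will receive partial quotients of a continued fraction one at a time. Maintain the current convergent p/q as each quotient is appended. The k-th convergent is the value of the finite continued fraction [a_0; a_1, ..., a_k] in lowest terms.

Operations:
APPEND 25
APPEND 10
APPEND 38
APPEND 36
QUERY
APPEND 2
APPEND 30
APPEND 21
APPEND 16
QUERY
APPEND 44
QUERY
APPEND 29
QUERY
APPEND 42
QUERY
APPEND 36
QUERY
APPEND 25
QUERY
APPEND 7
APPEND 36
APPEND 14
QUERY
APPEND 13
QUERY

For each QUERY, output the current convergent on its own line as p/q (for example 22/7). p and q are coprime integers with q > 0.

344519/13726
7190136629/286462620
316814063806/12622206149
9194797987003/366330440941
386498329517932/15398500725671
13923134660632555/554712356565097
348464864845331807/13883207414853096
1243732988339702023318/49551632855379011689
16257191692069778022285/647703648240721328737

APPEND 25: p_0 = 25·1 + 0 = 25, q_0 = 25·0 + 1 = 1 → 25/1
APPEND 10: p_1 = 10·25 + 1 = 251, q_1 = 10·1 + 0 = 10 → 251/10
APPEND 38: p_2 = 38·251 + 25 = 9563, q_2 = 38·10 + 1 = 381 → 9563/381
APPEND 36: p_3 = 36·9563 + 251 = 344519, q_3 = 36·381 + 10 = 13726 → 344519/13726
APPEND 2: p_4 = 2·344519 + 9563 = 698601, q_4 = 2·13726 + 381 = 27833 → 698601/27833
APPEND 30: p_5 = 30·698601 + 344519 = 21302549, q_5 = 30·27833 + 13726 = 848716 → 21302549/848716
APPEND 21: p_6 = 21·21302549 + 698601 = 448052130, q_6 = 21·848716 + 27833 = 17850869 → 448052130/17850869
APPEND 16: p_7 = 16·448052130 + 21302549 = 7190136629, q_7 = 16·17850869 + 848716 = 286462620 → 7190136629/286462620
APPEND 44: p_8 = 44·7190136629 + 448052130 = 316814063806, q_8 = 44·286462620 + 17850869 = 12622206149 → 316814063806/12622206149
APPEND 29: p_9 = 29·316814063806 + 7190136629 = 9194797987003, q_9 = 29·12622206149 + 286462620 = 366330440941 → 9194797987003/366330440941
APPEND 42: p_10 = 42·9194797987003 + 316814063806 = 386498329517932, q_10 = 42·366330440941 + 12622206149 = 15398500725671 → 386498329517932/15398500725671
APPEND 36: p_11 = 36·386498329517932 + 9194797987003 = 13923134660632555, q_11 = 36·15398500725671 + 366330440941 = 554712356565097 → 13923134660632555/554712356565097
APPEND 25: p_12 = 25·13923134660632555 + 386498329517932 = 348464864845331807, q_12 = 25·554712356565097 + 15398500725671 = 13883207414853096 → 348464864845331807/13883207414853096
APPEND 7: p_13 = 7·348464864845331807 + 13923134660632555 = 2453177188577955204, q_13 = 7·13883207414853096 + 554712356565097 = 97737164260536769 → 2453177188577955204/97737164260536769
APPEND 36: p_14 = 36·2453177188577955204 + 348464864845331807 = 88662843653651719151, q_14 = 36·97737164260536769 + 13883207414853096 = 3532421120794176780 → 88662843653651719151/3532421120794176780
APPEND 14: p_15 = 14·88662843653651719151 + 2453177188577955204 = 1243732988339702023318, q_15 = 14·3532421120794176780 + 97737164260536769 = 49551632855379011689 → 1243732988339702023318/49551632855379011689
APPEND 13: p_16 = 13·1243732988339702023318 + 88662843653651719151 = 16257191692069778022285, q_16 = 13·49551632855379011689 + 3532421120794176780 = 647703648240721328737 → 16257191692069778022285/647703648240721328737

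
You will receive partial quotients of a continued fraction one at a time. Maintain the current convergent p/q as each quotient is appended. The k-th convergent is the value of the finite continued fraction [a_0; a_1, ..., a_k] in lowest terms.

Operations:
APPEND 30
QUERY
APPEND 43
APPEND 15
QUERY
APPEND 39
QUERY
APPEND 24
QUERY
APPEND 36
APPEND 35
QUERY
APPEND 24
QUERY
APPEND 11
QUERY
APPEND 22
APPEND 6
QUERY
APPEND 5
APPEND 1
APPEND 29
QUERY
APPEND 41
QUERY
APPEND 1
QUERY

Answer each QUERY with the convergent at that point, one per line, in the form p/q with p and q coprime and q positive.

APPEND 30: p_0 = 30·1 + 0 = 30, q_0 = 30·0 + 1 = 1 → 30/1
APPEND 43: p_1 = 43·30 + 1 = 1291, q_1 = 43·1 + 0 = 43 → 1291/43
APPEND 15: p_2 = 15·1291 + 30 = 19395, q_2 = 15·43 + 1 = 646 → 19395/646
APPEND 39: p_3 = 39·19395 + 1291 = 757696, q_3 = 39·646 + 43 = 25237 → 757696/25237
APPEND 24: p_4 = 24·757696 + 19395 = 18204099, q_4 = 24·25237 + 646 = 606334 → 18204099/606334
APPEND 36: p_5 = 36·18204099 + 757696 = 656105260, q_5 = 36·606334 + 25237 = 21853261 → 656105260/21853261
APPEND 35: p_6 = 35·656105260 + 18204099 = 22981888199, q_6 = 35·21853261 + 606334 = 765470469 → 22981888199/765470469
APPEND 24: p_7 = 24·22981888199 + 656105260 = 552221422036, q_7 = 24·765470469 + 21853261 = 18393144517 → 552221422036/18393144517
APPEND 11: p_8 = 11·552221422036 + 22981888199 = 6097417530595, q_8 = 11·18393144517 + 765470469 = 203090060156 → 6097417530595/203090060156
APPEND 22: p_9 = 22·6097417530595 + 552221422036 = 134695407095126, q_9 = 22·203090060156 + 18393144517 = 4486374467949 → 134695407095126/4486374467949
APPEND 6: p_10 = 6·134695407095126 + 6097417530595 = 814269860101351, q_10 = 6·4486374467949 + 203090060156 = 27121336867850 → 814269860101351/27121336867850
APPEND 5: p_11 = 5·814269860101351 + 134695407095126 = 4206044707601881, q_11 = 5·27121336867850 + 4486374467949 = 140093058807199 → 4206044707601881/140093058807199
APPEND 1: p_12 = 1·4206044707601881 + 814269860101351 = 5020314567703232, q_12 = 1·140093058807199 + 27121336867850 = 167214395675049 → 5020314567703232/167214395675049
APPEND 29: p_13 = 29·5020314567703232 + 4206044707601881 = 149795167170995609, q_13 = 29·167214395675049 + 140093058807199 = 4989310533383620 → 149795167170995609/4989310533383620
APPEND 41: p_14 = 41·149795167170995609 + 5020314567703232 = 6146622168578523201, q_14 = 41·4989310533383620 + 167214395675049 = 204728946264403469 → 6146622168578523201/204728946264403469
APPEND 1: p_15 = 1·6146622168578523201 + 149795167170995609 = 6296417335749518810, q_15 = 1·204728946264403469 + 4989310533383620 = 209718256797787089 → 6296417335749518810/209718256797787089

30/1
19395/646
757696/25237
18204099/606334
22981888199/765470469
552221422036/18393144517
6097417530595/203090060156
814269860101351/27121336867850
149795167170995609/4989310533383620
6146622168578523201/204728946264403469
6296417335749518810/209718256797787089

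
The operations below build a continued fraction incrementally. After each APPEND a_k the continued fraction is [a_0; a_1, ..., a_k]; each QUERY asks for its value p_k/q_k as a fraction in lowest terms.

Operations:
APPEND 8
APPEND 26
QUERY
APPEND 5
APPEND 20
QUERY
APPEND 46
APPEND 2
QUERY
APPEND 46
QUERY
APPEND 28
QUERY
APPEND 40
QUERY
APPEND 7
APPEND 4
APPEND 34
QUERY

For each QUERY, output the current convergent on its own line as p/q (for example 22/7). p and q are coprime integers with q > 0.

209/26
21269/2646
1980123/246340
92065085/11453487
2579802503/320943976
103284165205/12849212527
102914608991476/12803237364023

APPEND 8: p_0 = 8·1 + 0 = 8, q_0 = 8·0 + 1 = 1 → 8/1
APPEND 26: p_1 = 26·8 + 1 = 209, q_1 = 26·1 + 0 = 26 → 209/26
APPEND 5: p_2 = 5·209 + 8 = 1053, q_2 = 5·26 + 1 = 131 → 1053/131
APPEND 20: p_3 = 20·1053 + 209 = 21269, q_3 = 20·131 + 26 = 2646 → 21269/2646
APPEND 46: p_4 = 46·21269 + 1053 = 979427, q_4 = 46·2646 + 131 = 121847 → 979427/121847
APPEND 2: p_5 = 2·979427 + 21269 = 1980123, q_5 = 2·121847 + 2646 = 246340 → 1980123/246340
APPEND 46: p_6 = 46·1980123 + 979427 = 92065085, q_6 = 46·246340 + 121847 = 11453487 → 92065085/11453487
APPEND 28: p_7 = 28·92065085 + 1980123 = 2579802503, q_7 = 28·11453487 + 246340 = 320943976 → 2579802503/320943976
APPEND 40: p_8 = 40·2579802503 + 92065085 = 103284165205, q_8 = 40·320943976 + 11453487 = 12849212527 → 103284165205/12849212527
APPEND 7: p_9 = 7·103284165205 + 2579802503 = 725568958938, q_9 = 7·12849212527 + 320943976 = 90265431665 → 725568958938/90265431665
APPEND 4: p_10 = 4·725568958938 + 103284165205 = 3005560000957, q_10 = 4·90265431665 + 12849212527 = 373910939187 → 3005560000957/373910939187
APPEND 34: p_11 = 34·3005560000957 + 725568958938 = 102914608991476, q_11 = 34·373910939187 + 90265431665 = 12803237364023 → 102914608991476/12803237364023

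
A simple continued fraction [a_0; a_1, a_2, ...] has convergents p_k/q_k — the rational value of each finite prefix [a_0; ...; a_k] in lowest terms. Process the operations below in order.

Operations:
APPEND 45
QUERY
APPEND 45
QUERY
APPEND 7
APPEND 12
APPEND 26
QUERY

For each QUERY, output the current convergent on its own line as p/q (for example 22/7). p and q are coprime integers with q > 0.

APPEND 45: p_0 = 45·1 + 0 = 45, q_0 = 45·0 + 1 = 1 → 45/1
APPEND 45: p_1 = 45·45 + 1 = 2026, q_1 = 45·1 + 0 = 45 → 2026/45
APPEND 7: p_2 = 7·2026 + 45 = 14227, q_2 = 7·45 + 1 = 316 → 14227/316
APPEND 12: p_3 = 12·14227 + 2026 = 172750, q_3 = 12·316 + 45 = 3837 → 172750/3837
APPEND 26: p_4 = 26·172750 + 14227 = 4505727, q_4 = 26·3837 + 316 = 100078 → 4505727/100078

45/1
2026/45
4505727/100078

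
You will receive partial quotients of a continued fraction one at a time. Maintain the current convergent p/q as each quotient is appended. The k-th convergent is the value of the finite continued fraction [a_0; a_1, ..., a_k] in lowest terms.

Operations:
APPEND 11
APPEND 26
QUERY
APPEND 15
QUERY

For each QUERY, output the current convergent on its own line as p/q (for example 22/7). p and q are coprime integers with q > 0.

APPEND 11: p_0 = 11·1 + 0 = 11, q_0 = 11·0 + 1 = 1 → 11/1
APPEND 26: p_1 = 26·11 + 1 = 287, q_1 = 26·1 + 0 = 26 → 287/26
APPEND 15: p_2 = 15·287 + 11 = 4316, q_2 = 15·26 + 1 = 391 → 4316/391

287/26
4316/391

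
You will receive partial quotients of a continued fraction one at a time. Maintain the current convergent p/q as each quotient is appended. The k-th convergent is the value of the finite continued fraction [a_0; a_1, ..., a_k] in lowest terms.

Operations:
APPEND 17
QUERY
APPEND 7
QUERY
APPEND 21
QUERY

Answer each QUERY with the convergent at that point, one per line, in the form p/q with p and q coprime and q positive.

17/1
120/7
2537/148

APPEND 17: p_0 = 17·1 + 0 = 17, q_0 = 17·0 + 1 = 1 → 17/1
APPEND 7: p_1 = 7·17 + 1 = 120, q_1 = 7·1 + 0 = 7 → 120/7
APPEND 21: p_2 = 21·120 + 17 = 2537, q_2 = 21·7 + 1 = 148 → 2537/148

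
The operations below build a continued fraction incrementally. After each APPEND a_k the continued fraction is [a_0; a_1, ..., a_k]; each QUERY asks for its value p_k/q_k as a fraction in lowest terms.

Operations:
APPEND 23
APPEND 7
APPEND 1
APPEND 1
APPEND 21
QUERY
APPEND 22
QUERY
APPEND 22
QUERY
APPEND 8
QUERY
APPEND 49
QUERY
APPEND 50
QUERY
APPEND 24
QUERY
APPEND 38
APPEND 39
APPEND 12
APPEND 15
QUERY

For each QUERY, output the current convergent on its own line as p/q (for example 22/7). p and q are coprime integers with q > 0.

APPEND 23: p_0 = 23·1 + 0 = 23, q_0 = 23·0 + 1 = 1 → 23/1
APPEND 7: p_1 = 7·23 + 1 = 162, q_1 = 7·1 + 0 = 7 → 162/7
APPEND 1: p_2 = 1·162 + 23 = 185, q_2 = 1·7 + 1 = 8 → 185/8
APPEND 1: p_3 = 1·185 + 162 = 347, q_3 = 1·8 + 7 = 15 → 347/15
APPEND 21: p_4 = 21·347 + 185 = 7472, q_4 = 21·15 + 8 = 323 → 7472/323
APPEND 22: p_5 = 22·7472 + 347 = 164731, q_5 = 22·323 + 15 = 7121 → 164731/7121
APPEND 22: p_6 = 22·164731 + 7472 = 3631554, q_6 = 22·7121 + 323 = 156985 → 3631554/156985
APPEND 8: p_7 = 8·3631554 + 164731 = 29217163, q_7 = 8·156985 + 7121 = 1263001 → 29217163/1263001
APPEND 49: p_8 = 49·29217163 + 3631554 = 1435272541, q_8 = 49·1263001 + 156985 = 62044034 → 1435272541/62044034
APPEND 50: p_9 = 50·1435272541 + 29217163 = 71792844213, q_9 = 50·62044034 + 1263001 = 3103464701 → 71792844213/3103464701
APPEND 24: p_10 = 24·71792844213 + 1435272541 = 1724463533653, q_10 = 24·3103464701 + 62044034 = 74545196858 → 1724463533653/74545196858
APPEND 38: p_11 = 38·1724463533653 + 71792844213 = 65601407123027, q_11 = 38·74545196858 + 3103464701 = 2835820945305 → 65601407123027/2835820945305
APPEND 39: p_12 = 39·65601407123027 + 1724463533653 = 2560179341331706, q_12 = 39·2835820945305 + 74545196858 = 110671562063753 → 2560179341331706/110671562063753
APPEND 12: p_13 = 12·2560179341331706 + 65601407123027 = 30787753503103499, q_13 = 12·110671562063753 + 2835820945305 = 1330894565710341 → 30787753503103499/1330894565710341
APPEND 15: p_14 = 15·30787753503103499 + 2560179341331706 = 464376481887884191, q_14 = 15·1330894565710341 + 110671562063753 = 20074090047718868 → 464376481887884191/20074090047718868

7472/323
164731/7121
3631554/156985
29217163/1263001
1435272541/62044034
71792844213/3103464701
1724463533653/74545196858
464376481887884191/20074090047718868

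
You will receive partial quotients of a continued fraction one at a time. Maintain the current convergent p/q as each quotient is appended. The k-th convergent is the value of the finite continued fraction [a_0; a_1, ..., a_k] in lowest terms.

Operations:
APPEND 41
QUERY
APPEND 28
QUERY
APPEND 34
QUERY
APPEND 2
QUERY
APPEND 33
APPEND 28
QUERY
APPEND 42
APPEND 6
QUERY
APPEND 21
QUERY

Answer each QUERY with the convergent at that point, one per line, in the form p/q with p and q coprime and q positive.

41/1
1149/28
39107/953
79363/1934
74505771/1815634
18865908579/459744052
399315980627/9730946495

APPEND 41: p_0 = 41·1 + 0 = 41, q_0 = 41·0 + 1 = 1 → 41/1
APPEND 28: p_1 = 28·41 + 1 = 1149, q_1 = 28·1 + 0 = 28 → 1149/28
APPEND 34: p_2 = 34·1149 + 41 = 39107, q_2 = 34·28 + 1 = 953 → 39107/953
APPEND 2: p_3 = 2·39107 + 1149 = 79363, q_3 = 2·953 + 28 = 1934 → 79363/1934
APPEND 33: p_4 = 33·79363 + 39107 = 2658086, q_4 = 33·1934 + 953 = 64775 → 2658086/64775
APPEND 28: p_5 = 28·2658086 + 79363 = 74505771, q_5 = 28·64775 + 1934 = 1815634 → 74505771/1815634
APPEND 42: p_6 = 42·74505771 + 2658086 = 3131900468, q_6 = 42·1815634 + 64775 = 76321403 → 3131900468/76321403
APPEND 6: p_7 = 6·3131900468 + 74505771 = 18865908579, q_7 = 6·76321403 + 1815634 = 459744052 → 18865908579/459744052
APPEND 21: p_8 = 21·18865908579 + 3131900468 = 399315980627, q_8 = 21·459744052 + 76321403 = 9730946495 → 399315980627/9730946495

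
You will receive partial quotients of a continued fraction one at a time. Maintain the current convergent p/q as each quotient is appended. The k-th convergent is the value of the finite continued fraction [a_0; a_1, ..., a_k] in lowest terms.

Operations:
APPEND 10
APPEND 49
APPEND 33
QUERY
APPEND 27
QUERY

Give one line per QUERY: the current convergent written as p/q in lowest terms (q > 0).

APPEND 10: p_0 = 10·1 + 0 = 10, q_0 = 10·0 + 1 = 1 → 10/1
APPEND 49: p_1 = 49·10 + 1 = 491, q_1 = 49·1 + 0 = 49 → 491/49
APPEND 33: p_2 = 33·491 + 10 = 16213, q_2 = 33·49 + 1 = 1618 → 16213/1618
APPEND 27: p_3 = 27·16213 + 491 = 438242, q_3 = 27·1618 + 49 = 43735 → 438242/43735

16213/1618
438242/43735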